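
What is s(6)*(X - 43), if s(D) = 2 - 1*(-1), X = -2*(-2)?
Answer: -117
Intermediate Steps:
X = 4
s(D) = 3 (s(D) = 2 + 1 = 3)
s(6)*(X - 43) = 3*(4 - 43) = 3*(-39) = -117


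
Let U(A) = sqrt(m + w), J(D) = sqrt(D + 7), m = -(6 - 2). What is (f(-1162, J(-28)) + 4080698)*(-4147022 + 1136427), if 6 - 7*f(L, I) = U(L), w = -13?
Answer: -12285331575820 + 430085*I*sqrt(17) ≈ -1.2285e+13 + 1.7733e+6*I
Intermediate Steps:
m = -4 (m = -1*4 = -4)
J(D) = sqrt(7 + D)
U(A) = I*sqrt(17) (U(A) = sqrt(-4 - 13) = sqrt(-17) = I*sqrt(17))
f(L, I) = 6/7 - I*sqrt(17)/7
(f(-1162, J(-28)) + 4080698)*(-4147022 + 1136427) = ((6/7 - I*sqrt(17)/7) + 4080698)*(-4147022 + 1136427) = (28564892/7 - I*sqrt(17)/7)*(-3010595) = -12285331575820 + 430085*I*sqrt(17)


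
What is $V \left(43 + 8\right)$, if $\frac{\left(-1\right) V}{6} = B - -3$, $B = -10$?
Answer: $2142$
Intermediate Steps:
$V = 42$ ($V = - 6 \left(-10 - -3\right) = - 6 \left(-10 + 3\right) = \left(-6\right) \left(-7\right) = 42$)
$V \left(43 + 8\right) = 42 \left(43 + 8\right) = 42 \cdot 51 = 2142$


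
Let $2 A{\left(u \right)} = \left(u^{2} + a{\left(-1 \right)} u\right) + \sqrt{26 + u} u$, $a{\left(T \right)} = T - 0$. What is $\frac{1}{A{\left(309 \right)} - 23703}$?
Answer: $\frac{31844}{749868207} - \frac{206 \sqrt{335}}{749868207} \approx 3.7438 \cdot 10^{-5}$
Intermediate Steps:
$a{\left(T \right)} = T$ ($a{\left(T \right)} = T + 0 = T$)
$A{\left(u \right)} = \frac{u^{2}}{2} - \frac{u}{2} + \frac{u \sqrt{26 + u}}{2}$ ($A{\left(u \right)} = \frac{\left(u^{2} - u\right) + \sqrt{26 + u} u}{2} = \frac{\left(u^{2} - u\right) + u \sqrt{26 + u}}{2} = \frac{u^{2} - u + u \sqrt{26 + u}}{2} = \frac{u^{2}}{2} - \frac{u}{2} + \frac{u \sqrt{26 + u}}{2}$)
$\frac{1}{A{\left(309 \right)} - 23703} = \frac{1}{\frac{1}{2} \cdot 309 \left(-1 + 309 + \sqrt{26 + 309}\right) - 23703} = \frac{1}{\frac{1}{2} \cdot 309 \left(-1 + 309 + \sqrt{335}\right) - 23703} = \frac{1}{\frac{1}{2} \cdot 309 \left(308 + \sqrt{335}\right) - 23703} = \frac{1}{\left(47586 + \frac{309 \sqrt{335}}{2}\right) - 23703} = \frac{1}{23883 + \frac{309 \sqrt{335}}{2}}$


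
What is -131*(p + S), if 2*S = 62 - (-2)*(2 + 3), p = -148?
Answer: 14672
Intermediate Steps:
S = 36 (S = (62 - (-2)*(2 + 3))/2 = (62 - (-2)*5)/2 = (62 - 1*(-10))/2 = (62 + 10)/2 = (1/2)*72 = 36)
-131*(p + S) = -131*(-148 + 36) = -131*(-112) = 14672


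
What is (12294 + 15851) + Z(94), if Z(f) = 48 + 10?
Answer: 28203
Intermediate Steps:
Z(f) = 58
(12294 + 15851) + Z(94) = (12294 + 15851) + 58 = 28145 + 58 = 28203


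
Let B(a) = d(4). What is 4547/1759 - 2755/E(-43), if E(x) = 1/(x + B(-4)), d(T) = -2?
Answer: 218076572/1759 ≈ 1.2398e+5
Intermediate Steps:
B(a) = -2
E(x) = 1/(-2 + x) (E(x) = 1/(x - 2) = 1/(-2 + x))
4547/1759 - 2755/E(-43) = 4547/1759 - 2755/(1/(-2 - 43)) = 4547*(1/1759) - 2755/(1/(-45)) = 4547/1759 - 2755/(-1/45) = 4547/1759 - 2755*(-45) = 4547/1759 + 123975 = 218076572/1759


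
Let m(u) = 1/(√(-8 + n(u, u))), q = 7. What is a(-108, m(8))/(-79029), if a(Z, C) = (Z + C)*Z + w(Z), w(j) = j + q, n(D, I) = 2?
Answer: -11563/79029 - 2*I*√6/8781 ≈ -0.14631 - 0.00055791*I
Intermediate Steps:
w(j) = 7 + j (w(j) = j + 7 = 7 + j)
m(u) = -I*√6/6 (m(u) = 1/(√(-8 + 2)) = 1/(√(-6)) = 1/(I*√6) = -I*√6/6)
a(Z, C) = 7 + Z + Z*(C + Z) (a(Z, C) = (Z + C)*Z + (7 + Z) = (C + Z)*Z + (7 + Z) = Z*(C + Z) + (7 + Z) = 7 + Z + Z*(C + Z))
a(-108, m(8))/(-79029) = (7 - 108 + (-108)² - I*√6/6*(-108))/(-79029) = (7 - 108 + 11664 + 18*I*√6)*(-1/79029) = (11563 + 18*I*√6)*(-1/79029) = -11563/79029 - 2*I*√6/8781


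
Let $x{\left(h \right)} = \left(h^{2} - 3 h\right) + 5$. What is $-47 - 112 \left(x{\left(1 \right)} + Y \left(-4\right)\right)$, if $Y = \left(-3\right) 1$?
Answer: $-1727$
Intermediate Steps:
$Y = -3$
$x{\left(h \right)} = 5 + h^{2} - 3 h$
$-47 - 112 \left(x{\left(1 \right)} + Y \left(-4\right)\right) = -47 - 112 \left(\left(5 + 1^{2} - 3\right) - -12\right) = -47 - 112 \left(\left(5 + 1 - 3\right) + 12\right) = -47 - 112 \left(3 + 12\right) = -47 - 1680 = -1727$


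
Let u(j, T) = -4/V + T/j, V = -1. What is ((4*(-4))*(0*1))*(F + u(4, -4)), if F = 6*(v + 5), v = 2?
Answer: 0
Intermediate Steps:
u(j, T) = 4 + T/j (u(j, T) = -4/(-1) + T/j = -4*(-1) + T/j = 4 + T/j)
F = 42 (F = 6*(2 + 5) = 6*7 = 42)
((4*(-4))*(0*1))*(F + u(4, -4)) = ((4*(-4))*(0*1))*(42 + (4 - 4/4)) = (-16*0)*(42 + (4 - 4*1/4)) = 0*(42 + (4 - 1)) = 0*(42 + 3) = 0*45 = 0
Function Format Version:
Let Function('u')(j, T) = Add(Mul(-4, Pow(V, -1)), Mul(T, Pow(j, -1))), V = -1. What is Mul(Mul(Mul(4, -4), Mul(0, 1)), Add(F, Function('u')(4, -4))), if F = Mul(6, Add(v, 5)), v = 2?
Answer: 0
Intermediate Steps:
Function('u')(j, T) = Add(4, Mul(T, Pow(j, -1))) (Function('u')(j, T) = Add(Mul(-4, Pow(-1, -1)), Mul(T, Pow(j, -1))) = Add(Mul(-4, -1), Mul(T, Pow(j, -1))) = Add(4, Mul(T, Pow(j, -1))))
F = 42 (F = Mul(6, Add(2, 5)) = Mul(6, 7) = 42)
Mul(Mul(Mul(4, -4), Mul(0, 1)), Add(F, Function('u')(4, -4))) = Mul(Mul(Mul(4, -4), Mul(0, 1)), Add(42, Add(4, Mul(-4, Pow(4, -1))))) = Mul(Mul(-16, 0), Add(42, Add(4, Mul(-4, Rational(1, 4))))) = Mul(0, Add(42, Add(4, -1))) = Mul(0, Add(42, 3)) = Mul(0, 45) = 0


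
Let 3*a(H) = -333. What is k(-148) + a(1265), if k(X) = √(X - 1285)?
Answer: -111 + I*√1433 ≈ -111.0 + 37.855*I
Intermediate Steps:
a(H) = -111 (a(H) = (⅓)*(-333) = -111)
k(X) = √(-1285 + X)
k(-148) + a(1265) = √(-1285 - 148) - 111 = √(-1433) - 111 = I*√1433 - 111 = -111 + I*√1433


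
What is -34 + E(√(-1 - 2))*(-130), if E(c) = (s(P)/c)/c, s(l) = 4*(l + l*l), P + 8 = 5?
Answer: 1006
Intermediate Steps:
P = -3 (P = -8 + 5 = -3)
s(l) = 4*l + 4*l² (s(l) = 4*(l + l²) = 4*l + 4*l²)
E(c) = 24/c² (E(c) = ((4*(-3)*(1 - 3))/c)/c = ((4*(-3)*(-2))/c)/c = (24/c)/c = 24/c²)
-34 + E(√(-1 - 2))*(-130) = -34 + (24/(√(-1 - 2))²)*(-130) = -34 + (24/(√(-3))²)*(-130) = -34 + (24/(I*√3)²)*(-130) = -34 + (24*(-⅓))*(-130) = -34 - 8*(-130) = -34 + 1040 = 1006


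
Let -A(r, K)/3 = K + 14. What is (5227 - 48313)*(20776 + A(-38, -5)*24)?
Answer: -867235008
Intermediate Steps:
A(r, K) = -42 - 3*K (A(r, K) = -3*(K + 14) = -3*(14 + K) = -42 - 3*K)
(5227 - 48313)*(20776 + A(-38, -5)*24) = (5227 - 48313)*(20776 + (-42 - 3*(-5))*24) = -43086*(20776 + (-42 + 15)*24) = -43086*(20776 - 27*24) = -43086*(20776 - 648) = -43086*20128 = -867235008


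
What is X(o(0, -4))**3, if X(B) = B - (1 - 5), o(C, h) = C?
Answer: 64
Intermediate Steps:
X(B) = 4 + B (X(B) = B - 1*(-4) = B + 4 = 4 + B)
X(o(0, -4))**3 = (4 + 0)**3 = 4**3 = 64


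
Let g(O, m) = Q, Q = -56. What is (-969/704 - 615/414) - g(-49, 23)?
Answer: 2581235/48576 ≈ 53.138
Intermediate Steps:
g(O, m) = -56
(-969/704 - 615/414) - g(-49, 23) = (-969/704 - 615/414) - 1*(-56) = (-969*1/704 - 615*1/414) + 56 = (-969/704 - 205/138) + 56 = -139021/48576 + 56 = 2581235/48576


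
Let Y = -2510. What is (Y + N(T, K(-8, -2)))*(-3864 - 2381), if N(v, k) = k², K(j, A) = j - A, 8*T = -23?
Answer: 15450130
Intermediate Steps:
T = -23/8 (T = (⅛)*(-23) = -23/8 ≈ -2.8750)
(Y + N(T, K(-8, -2)))*(-3864 - 2381) = (-2510 + (-8 - 1*(-2))²)*(-3864 - 2381) = (-2510 + (-8 + 2)²)*(-6245) = (-2510 + (-6)²)*(-6245) = (-2510 + 36)*(-6245) = -2474*(-6245) = 15450130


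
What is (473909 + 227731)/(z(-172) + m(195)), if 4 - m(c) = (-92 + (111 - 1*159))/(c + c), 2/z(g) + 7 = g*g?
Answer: 33722660205/209507 ≈ 1.6096e+5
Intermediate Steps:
z(g) = 2/(-7 + g²) (z(g) = 2/(-7 + g*g) = 2/(-7 + g²))
m(c) = 4 + 70/c (m(c) = 4 - (-92 + (111 - 1*159))/(c + c) = 4 - (-92 + (111 - 159))/(2*c) = 4 - (-92 - 48)*1/(2*c) = 4 - (-140)*1/(2*c) = 4 - (-70)/c = 4 + 70/c)
(473909 + 227731)/(z(-172) + m(195)) = (473909 + 227731)/(2/(-7 + (-172)²) + (4 + 70/195)) = 701640/(2/(-7 + 29584) + (4 + 70*(1/195))) = 701640/(2/29577 + (4 + 14/39)) = 701640/(2*(1/29577) + 170/39) = 701640/(2/29577 + 170/39) = 701640/(1676056/384501) = 701640*(384501/1676056) = 33722660205/209507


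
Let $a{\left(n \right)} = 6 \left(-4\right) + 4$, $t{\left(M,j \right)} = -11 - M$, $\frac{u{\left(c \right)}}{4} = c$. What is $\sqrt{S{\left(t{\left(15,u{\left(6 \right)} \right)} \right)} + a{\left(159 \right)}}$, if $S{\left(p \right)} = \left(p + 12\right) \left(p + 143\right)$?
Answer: $i \sqrt{1658} \approx 40.719 i$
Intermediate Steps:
$u{\left(c \right)} = 4 c$
$a{\left(n \right)} = -20$ ($a{\left(n \right)} = -24 + 4 = -20$)
$S{\left(p \right)} = \left(12 + p\right) \left(143 + p\right)$
$\sqrt{S{\left(t{\left(15,u{\left(6 \right)} \right)} \right)} + a{\left(159 \right)}} = \sqrt{\left(1716 + \left(-11 - 15\right)^{2} + 155 \left(-11 - 15\right)\right) - 20} = \sqrt{\left(1716 + \left(-26\right)^{2} + 155 \left(-26\right)\right) - 20} = \sqrt{\left(1716 + 676 - 4030\right) - 20} = \sqrt{-1638 - 20} = \sqrt{-1658} = i \sqrt{1658}$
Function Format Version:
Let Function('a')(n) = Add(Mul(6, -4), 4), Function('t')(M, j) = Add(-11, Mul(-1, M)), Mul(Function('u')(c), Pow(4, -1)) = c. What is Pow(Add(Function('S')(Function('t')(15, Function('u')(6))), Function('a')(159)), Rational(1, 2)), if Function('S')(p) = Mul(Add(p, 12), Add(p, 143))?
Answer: Mul(I, Pow(1658, Rational(1, 2))) ≈ Mul(40.719, I)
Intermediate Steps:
Function('u')(c) = Mul(4, c)
Function('a')(n) = -20 (Function('a')(n) = Add(-24, 4) = -20)
Function('S')(p) = Mul(Add(12, p), Add(143, p))
Pow(Add(Function('S')(Function('t')(15, Function('u')(6))), Function('a')(159)), Rational(1, 2)) = Pow(Add(Add(1716, Pow(Add(-11, Mul(-1, 15)), 2), Mul(155, Add(-11, Mul(-1, 15)))), -20), Rational(1, 2)) = Pow(Add(Add(1716, Pow(Add(-11, -15), 2), Mul(155, Add(-11, -15))), -20), Rational(1, 2)) = Pow(Add(Add(1716, Pow(-26, 2), Mul(155, -26)), -20), Rational(1, 2)) = Pow(Add(Add(1716, 676, -4030), -20), Rational(1, 2)) = Pow(Add(-1638, -20), Rational(1, 2)) = Pow(-1658, Rational(1, 2)) = Mul(I, Pow(1658, Rational(1, 2)))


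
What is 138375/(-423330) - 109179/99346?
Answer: -999429147/700935703 ≈ -1.4258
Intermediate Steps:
138375/(-423330) - 109179/99346 = 138375*(-1/423330) - 109179*1/99346 = -9225/28222 - 109179/99346 = -999429147/700935703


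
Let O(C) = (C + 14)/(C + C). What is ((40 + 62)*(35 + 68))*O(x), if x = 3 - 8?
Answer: -47277/5 ≈ -9455.4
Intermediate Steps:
x = -5
O(C) = (14 + C)/(2*C) (O(C) = (14 + C)/((2*C)) = (14 + C)*(1/(2*C)) = (14 + C)/(2*C))
((40 + 62)*(35 + 68))*O(x) = ((40 + 62)*(35 + 68))*((1/2)*(14 - 5)/(-5)) = (102*103)*((1/2)*(-1/5)*9) = 10506*(-9/10) = -47277/5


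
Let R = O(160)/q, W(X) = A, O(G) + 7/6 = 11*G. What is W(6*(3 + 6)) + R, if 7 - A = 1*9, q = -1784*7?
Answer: -160409/74928 ≈ -2.1408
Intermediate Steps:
q = -12488
O(G) = -7/6 + 11*G
A = -2 (A = 7 - 9 = -2)
W(X) = -2
R = -10553/74928 (R = (-7/6 + 11*160)/(-12488) = (-7/6 + 1760)*(-1/12488) = (10553/6)*(-1/12488) = -10553/74928 ≈ -0.14084)
W(6*(3 + 6)) + R = -2 - 10553/74928 = -160409/74928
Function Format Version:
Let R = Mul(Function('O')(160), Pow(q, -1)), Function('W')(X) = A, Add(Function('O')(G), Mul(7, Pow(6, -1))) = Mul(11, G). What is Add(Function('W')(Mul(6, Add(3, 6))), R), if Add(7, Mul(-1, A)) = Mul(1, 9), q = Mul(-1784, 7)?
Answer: Rational(-160409, 74928) ≈ -2.1408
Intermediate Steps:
q = -12488
Function('O')(G) = Add(Rational(-7, 6), Mul(11, G))
A = -2 (A = Add(7, Mul(-1, Mul(1, 9))) = Add(7, Mul(-1, 9)) = Add(7, -9) = -2)
Function('W')(X) = -2
R = Rational(-10553, 74928) (R = Mul(Add(Rational(-7, 6), Mul(11, 160)), Pow(-12488, -1)) = Mul(Add(Rational(-7, 6), 1760), Rational(-1, 12488)) = Mul(Rational(10553, 6), Rational(-1, 12488)) = Rational(-10553, 74928) ≈ -0.14084)
Add(Function('W')(Mul(6, Add(3, 6))), R) = Add(-2, Rational(-10553, 74928)) = Rational(-160409, 74928)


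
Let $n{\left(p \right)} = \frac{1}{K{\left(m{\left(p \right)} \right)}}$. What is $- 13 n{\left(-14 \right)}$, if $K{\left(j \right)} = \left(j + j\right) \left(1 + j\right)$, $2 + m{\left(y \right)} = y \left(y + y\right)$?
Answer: $- \frac{1}{23460} \approx -4.2626 \cdot 10^{-5}$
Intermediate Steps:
$m{\left(y \right)} = -2 + 2 y^{2}$ ($m{\left(y \right)} = -2 + y \left(y + y\right) = -2 + y 2 y = -2 + 2 y^{2}$)
$K{\left(j \right)} = 2 j \left(1 + j\right)$
$n{\left(p \right)} = \frac{1}{2 \left(-1 + 2 p^{2}\right) \left(-2 + 2 p^{2}\right)}$ ($n{\left(p \right)} = \frac{1}{2 \left(-2 + 2 p^{2}\right) \left(1 + \left(-2 + 2 p^{2}\right)\right)} = \frac{1}{2 \left(-2 + 2 p^{2}\right) \left(-1 + 2 p^{2}\right)} = \frac{1}{2 \left(-1 + 2 p^{2}\right) \left(-2 + 2 p^{2}\right)}$)
$- 13 n{\left(-14 \right)} = - 13 \frac{1}{4 \left(1 - 3 \left(-14\right)^{2} + 2 \left(-14\right)^{4}\right)} = - 13 \frac{1}{4 \left(1 - 588 + 2 \cdot 38416\right)} = - 13 \frac{1}{4 \left(1 - 588 + 76832\right)} = - 13 \frac{1}{4 \cdot 76245} = - 13 \cdot \frac{1}{4} \cdot \frac{1}{76245} = \left(-13\right) \frac{1}{304980} = - \frac{1}{23460}$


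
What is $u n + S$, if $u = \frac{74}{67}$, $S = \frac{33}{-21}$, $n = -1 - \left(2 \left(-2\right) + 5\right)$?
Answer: $- \frac{1773}{469} \approx -3.7804$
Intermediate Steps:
$n = -2$ ($n = -1 - \left(-4 + 5\right) = -1 - 1 = -2$)
$S = - \frac{11}{7}$ ($S = 33 \left(- \frac{1}{21}\right) = - \frac{11}{7} \approx -1.5714$)
$u = \frac{74}{67}$ ($u = 74 \cdot \frac{1}{67} = \frac{74}{67} \approx 1.1045$)
$u n + S = \frac{74}{67} \left(-2\right) - \frac{11}{7} = - \frac{148}{67} - \frac{11}{7} = - \frac{1773}{469}$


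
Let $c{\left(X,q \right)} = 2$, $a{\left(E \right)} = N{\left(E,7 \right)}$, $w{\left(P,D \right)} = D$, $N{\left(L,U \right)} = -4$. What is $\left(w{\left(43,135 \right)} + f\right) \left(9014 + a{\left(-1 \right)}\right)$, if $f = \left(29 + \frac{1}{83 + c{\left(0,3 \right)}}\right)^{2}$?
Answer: $\frac{747992286}{85} \approx 8.7999 \cdot 10^{6}$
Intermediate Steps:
$a{\left(E \right)} = -4$
$f = \frac{6081156}{7225}$ ($f = \left(29 + \frac{1}{83 + 2}\right)^{2} = \left(29 + \frac{1}{85}\right)^{2} = \left(\frac{2466}{85}\right)^{2} = \frac{6081156}{7225} \approx 841.68$)
$\left(w{\left(43,135 \right)} + f\right) \left(9014 + a{\left(-1 \right)}\right) = \left(135 + \frac{6081156}{7225}\right) \left(9014 - 4\right) = \frac{7056531}{7225} \cdot 9010 = \frac{747992286}{85}$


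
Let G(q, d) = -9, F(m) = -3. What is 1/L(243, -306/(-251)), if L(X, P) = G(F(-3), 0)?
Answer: -⅑ ≈ -0.11111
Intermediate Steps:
L(X, P) = -9
1/L(243, -306/(-251)) = 1/(-9) = -⅑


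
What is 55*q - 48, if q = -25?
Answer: -1423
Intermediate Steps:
55*q - 48 = 55*(-25) - 48 = -1375 - 48 = -1423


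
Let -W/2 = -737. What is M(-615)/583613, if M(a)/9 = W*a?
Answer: -8158590/583613 ≈ -13.979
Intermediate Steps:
W = 1474 (W = -2*(-737) = 1474)
M(a) = 13266*a (M(a) = 9*(1474*a) = 13266*a)
M(-615)/583613 = (13266*(-615))/583613 = -8158590*1/583613 = -8158590/583613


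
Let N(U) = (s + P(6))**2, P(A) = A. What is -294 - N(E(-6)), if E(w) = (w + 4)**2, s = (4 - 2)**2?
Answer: -394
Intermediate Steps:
s = 4 (s = 2**2 = 4)
E(w) = (4 + w)**2
N(U) = 100 (N(U) = (4 + 6)**2 = 10**2 = 100)
-294 - N(E(-6)) = -294 - 1*100 = -294 - 100 = -394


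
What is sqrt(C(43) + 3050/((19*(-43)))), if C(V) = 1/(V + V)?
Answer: I*sqrt(9936354)/1634 ≈ 1.9291*I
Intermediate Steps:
C(V) = 1/(2*V)
sqrt(C(43) + 3050/((19*(-43)))) = sqrt((1/2)/43 + 3050/((19*(-43)))) = sqrt((1/2)*(1/43) + 3050/(-817)) = sqrt(1/86 + 3050*(-1/817)) = sqrt(1/86 - 3050/817) = sqrt(-6081/1634) = I*sqrt(9936354)/1634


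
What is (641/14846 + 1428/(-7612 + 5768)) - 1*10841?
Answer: -74200873567/6844006 ≈ -10842.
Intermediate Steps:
(641/14846 + 1428/(-7612 + 5768)) - 1*10841 = (641*(1/14846) + 1428/(-1844)) - 10841 = (641/14846 + 1428*(-1/1844)) - 10841 = (641/14846 - 357/461) - 10841 = -5004521/6844006 - 10841 = -74200873567/6844006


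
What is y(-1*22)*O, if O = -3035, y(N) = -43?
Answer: 130505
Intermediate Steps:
y(-1*22)*O = -43*(-3035) = 130505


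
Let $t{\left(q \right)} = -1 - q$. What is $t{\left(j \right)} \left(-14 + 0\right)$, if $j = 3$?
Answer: $56$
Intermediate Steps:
$t{\left(j \right)} \left(-14 + 0\right) = \left(-1 - 3\right) \left(-14 + 0\right) = \left(-1 - 3\right) \left(-14\right) = \left(-4\right) \left(-14\right) = 56$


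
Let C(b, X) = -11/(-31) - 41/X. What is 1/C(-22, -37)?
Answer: 1147/1678 ≈ 0.68355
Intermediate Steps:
C(b, X) = 11/31 - 41/X (C(b, X) = -11*(-1/31) - 41/X = 11/31 - 41/X)
1/C(-22, -37) = 1/(11/31 - 41/(-37)) = 1/(11/31 - 41*(-1/37)) = 1/(11/31 + 41/37) = 1/(1678/1147) = 1147/1678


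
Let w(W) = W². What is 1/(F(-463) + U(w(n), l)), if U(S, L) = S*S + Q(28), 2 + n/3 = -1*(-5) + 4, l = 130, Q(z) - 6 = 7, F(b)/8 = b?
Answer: 1/190790 ≈ 5.2414e-6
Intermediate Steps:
F(b) = 8*b
Q(z) = 13 (Q(z) = 6 + 7 = 13)
n = 21 (n = -6 + 3*(-1*(-5) + 4) = -6 + 3*(5 + 4) = -6 + 3*9 = -6 + 27 = 21)
U(S, L) = 13 + S² (U(S, L) = S*S + 13 = S² + 13 = 13 + S²)
1/(F(-463) + U(w(n), l)) = 1/(8*(-463) + (13 + (21²)²)) = 1/(-3704 + (13 + 441²)) = 1/(-3704 + (13 + 194481)) = 1/(-3704 + 194494) = 1/190790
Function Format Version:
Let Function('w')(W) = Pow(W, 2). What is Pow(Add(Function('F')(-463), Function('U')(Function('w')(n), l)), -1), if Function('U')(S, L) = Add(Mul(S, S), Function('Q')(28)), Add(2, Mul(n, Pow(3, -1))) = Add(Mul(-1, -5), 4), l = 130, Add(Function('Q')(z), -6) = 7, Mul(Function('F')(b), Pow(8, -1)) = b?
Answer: Rational(1, 190790) ≈ 5.2414e-6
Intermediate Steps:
Function('F')(b) = Mul(8, b)
Function('Q')(z) = 13 (Function('Q')(z) = Add(6, 7) = 13)
n = 21 (n = Add(-6, Mul(3, Add(Mul(-1, -5), 4))) = Add(-6, Mul(3, Add(5, 4))) = Add(-6, Mul(3, 9)) = Add(-6, 27) = 21)
Function('U')(S, L) = Add(13, Pow(S, 2)) (Function('U')(S, L) = Add(Mul(S, S), 13) = Add(Pow(S, 2), 13) = Add(13, Pow(S, 2)))
Pow(Add(Function('F')(-463), Function('U')(Function('w')(n), l)), -1) = Pow(Add(Mul(8, -463), Add(13, Pow(Pow(21, 2), 2))), -1) = Pow(Add(-3704, Add(13, Pow(441, 2))), -1) = Pow(Add(-3704, Add(13, 194481)), -1) = Pow(Add(-3704, 194494), -1) = Pow(190790, -1) = Rational(1, 190790)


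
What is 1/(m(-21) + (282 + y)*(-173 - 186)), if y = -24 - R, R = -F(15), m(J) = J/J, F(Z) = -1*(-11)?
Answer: -1/96570 ≈ -1.0355e-5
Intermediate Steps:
F(Z) = 11
m(J) = 1
R = -11 (R = -1*11 = -11)
y = -13 (y = -24 - 1*(-11) = -24 + 11 = -13)
1/(m(-21) + (282 + y)*(-173 - 186)) = 1/(1 + (282 - 13)*(-173 - 186)) = 1/(1 + 269*(-359)) = 1/(1 - 96571) = 1/(-96570) = -1/96570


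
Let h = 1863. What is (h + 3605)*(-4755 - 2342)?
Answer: -38806396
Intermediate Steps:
(h + 3605)*(-4755 - 2342) = (1863 + 3605)*(-4755 - 2342) = 5468*(-7097) = -38806396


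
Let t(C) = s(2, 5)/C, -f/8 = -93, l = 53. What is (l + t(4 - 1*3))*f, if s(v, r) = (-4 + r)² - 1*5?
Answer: 36456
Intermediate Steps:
f = 744 (f = -8*(-93) = 744)
s(v, r) = -5 + (-4 + r)² (s(v, r) = (-4 + r)² - 5 = -5 + (-4 + r)²)
t(C) = -4/C (t(C) = (-5 + (-4 + 5)²)/C = (-5 + 1²)/C = (-5 + 1)/C = -4/C)
(l + t(4 - 1*3))*f = (53 - 4/(4 - 1*3))*744 = (53 - 4/(4 - 3))*744 = (53 - 4/1)*744 = (53 - 4*1)*744 = (53 - 4)*744 = 49*744 = 36456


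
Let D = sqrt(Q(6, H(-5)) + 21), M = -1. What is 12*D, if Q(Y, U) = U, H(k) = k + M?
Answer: 12*sqrt(15) ≈ 46.476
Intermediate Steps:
H(k) = -1 + k (H(k) = k - 1 = -1 + k)
D = sqrt(15) (D = sqrt((-1 - 5) + 21) = sqrt(-6 + 21) = sqrt(15) ≈ 3.8730)
12*D = 12*sqrt(15)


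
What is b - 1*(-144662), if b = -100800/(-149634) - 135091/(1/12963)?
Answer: -14556395273323/8313 ≈ -1.7510e+9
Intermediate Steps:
b = -14557597848529/8313 (b = -100800*(-1/149634) - 135091/1/12963 = 5600/8313 - 135091*12963 = 5600/8313 - 1751184633 = -14557597848529/8313 ≈ -1.7512e+9)
b - 1*(-144662) = -14557597848529/8313 - 1*(-144662) = -14557597848529/8313 + 144662 = -14556395273323/8313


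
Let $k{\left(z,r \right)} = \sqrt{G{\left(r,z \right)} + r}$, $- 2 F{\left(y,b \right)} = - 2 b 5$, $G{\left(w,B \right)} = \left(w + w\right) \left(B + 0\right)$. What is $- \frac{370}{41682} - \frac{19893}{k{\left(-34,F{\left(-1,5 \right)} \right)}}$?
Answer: $- \frac{185}{20841} + \frac{19893 i \sqrt{67}}{335} \approx -0.0088767 + 486.06 i$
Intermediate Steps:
$G{\left(w,B \right)} = 2 B w$ ($G{\left(w,B \right)} = 2 w B = 2 B w$)
$F{\left(y,b \right)} = 5 b$ ($F{\left(y,b \right)} = - \frac{- 2 b 5}{2} = - \frac{\left(-10\right) b}{2} = 5 b$)
$k{\left(z,r \right)} = \sqrt{r + 2 r z}$ ($k{\left(z,r \right)} = \sqrt{2 z r + r} = \sqrt{2 r z + r} = \sqrt{r + 2 r z}$)
$- \frac{370}{41682} - \frac{19893}{k{\left(-34,F{\left(-1,5 \right)} \right)}} = - \frac{370}{41682} - \frac{19893}{\sqrt{5 \cdot 5 \left(1 + 2 \left(-34\right)\right)}} = \left(-370\right) \frac{1}{41682} - \frac{19893}{\sqrt{25 \left(1 - 68\right)}} = - \frac{185}{20841} - \frac{19893}{\sqrt{25 \left(-67\right)}} = - \frac{185}{20841} - \frac{19893}{\sqrt{-1675}} = - \frac{185}{20841} - \frac{19893}{5 i \sqrt{67}} = - \frac{185}{20841} - 19893 \left(- \frac{i \sqrt{67}}{335}\right) = - \frac{185}{20841} + \frac{19893 i \sqrt{67}}{335}$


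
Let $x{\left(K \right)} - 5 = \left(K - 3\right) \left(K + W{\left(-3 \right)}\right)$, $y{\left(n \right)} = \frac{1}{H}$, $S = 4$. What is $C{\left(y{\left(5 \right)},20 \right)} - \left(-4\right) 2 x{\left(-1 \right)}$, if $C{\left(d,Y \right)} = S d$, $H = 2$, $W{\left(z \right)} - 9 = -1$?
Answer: $-182$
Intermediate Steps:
$W{\left(z \right)} = 8$ ($W{\left(z \right)} = 9 - 1 = 8$)
$y{\left(n \right)} = \frac{1}{2}$
$C{\left(d,Y \right)} = 4 d$
$x{\left(K \right)} = 5 + \left(-3 + K\right) \left(8 + K\right)$ ($x{\left(K \right)} = 5 + \left(K - 3\right) \left(K + 8\right) = 5 + \left(-3 + K\right) \left(8 + K\right)$)
$C{\left(y{\left(5 \right)},20 \right)} - \left(-4\right) 2 x{\left(-1 \right)} = 4 \cdot \frac{1}{2} - \left(-4\right) 2 \left(-19 + \left(-1\right)^{2} + 5 \left(-1\right)\right) = 2 - - 8 \left(-19 + 1 - 5\right) = 2 - \left(-8\right) \left(-23\right) = 2 - 184 = -182$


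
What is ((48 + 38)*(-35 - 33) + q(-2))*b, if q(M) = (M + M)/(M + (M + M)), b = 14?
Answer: -245588/3 ≈ -81863.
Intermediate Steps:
q(M) = 2/3 (q(M) = (2*M)/(M + 2*M) = (2*M)/((3*M)) = (2*M)*(1/(3*M)) = 2/3)
((48 + 38)*(-35 - 33) + q(-2))*b = ((48 + 38)*(-35 - 33) + 2/3)*14 = (86*(-68) + 2/3)*14 = (-5848 + 2/3)*14 = -17542/3*14 = -245588/3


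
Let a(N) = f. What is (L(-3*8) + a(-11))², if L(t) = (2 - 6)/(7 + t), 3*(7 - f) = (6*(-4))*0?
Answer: 15129/289 ≈ 52.349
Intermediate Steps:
f = 7 (f = 7 - 6*(-4)*0/3 = 7 - (-8)*0 = 7 - ⅓*0 = 7 + 0 = 7)
a(N) = 7
L(t) = -4/(7 + t)
(L(-3*8) + a(-11))² = (-4/(7 - 3*8) + 7)² = (-4/(7 - 24) + 7)² = (-4/(-17) + 7)² = (-4*(-1/17) + 7)² = (4/17 + 7)² = (123/17)² = 15129/289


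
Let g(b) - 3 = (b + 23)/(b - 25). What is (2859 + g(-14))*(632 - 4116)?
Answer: -9970404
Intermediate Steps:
g(b) = 3 + (23 + b)/(-25 + b) (g(b) = 3 + (b + 23)/(b - 25) = 3 + (23 + b)/(-25 + b))
(2859 + g(-14))*(632 - 4116) = (2859 + 4*(-13 - 14)/(-25 - 14))*(632 - 4116) = (2859 + 4*(-27)/(-39))*(-3484) = (2859 + 4*(-1/39)*(-27))*(-3484) = (2859 + 36/13)*(-3484) = (37203/13)*(-3484) = -9970404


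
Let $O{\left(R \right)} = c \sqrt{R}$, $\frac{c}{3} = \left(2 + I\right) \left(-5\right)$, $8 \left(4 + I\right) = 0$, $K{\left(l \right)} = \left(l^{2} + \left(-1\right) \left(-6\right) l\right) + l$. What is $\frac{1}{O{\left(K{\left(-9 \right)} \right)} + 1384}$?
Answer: $\frac{173}{237407} - \frac{45 \sqrt{2}}{949628} \approx 0.00066169$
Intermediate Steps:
$K{\left(l \right)} = l^{2} + 7 l$ ($K{\left(l \right)} = \left(l^{2} + 6 l\right) + l = l^{2} + 7 l$)
$I = -4$ ($I = -4 + \frac{1}{8} \cdot 0 = -4 + 0 = -4$)
$c = 30$ ($c = 3 \left(2 - 4\right) \left(-5\right) = 3 \left(\left(-2\right) \left(-5\right)\right) = 3 \cdot 10 = 30$)
$O{\left(R \right)} = 30 \sqrt{R}$
$\frac{1}{O{\left(K{\left(-9 \right)} \right)} + 1384} = \frac{1}{30 \sqrt{- 9 \left(7 - 9\right)} + 1384} = \frac{1}{30 \sqrt{\left(-9\right) \left(-2\right)} + 1384} = \frac{1}{30 \sqrt{18} + 1384} = \frac{1}{30 \cdot 3 \sqrt{2} + 1384} = \frac{1}{90 \sqrt{2} + 1384} = \frac{1}{1384 + 90 \sqrt{2}}$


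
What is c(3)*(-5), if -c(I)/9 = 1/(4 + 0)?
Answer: 45/4 ≈ 11.250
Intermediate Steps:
c(I) = -9/4 (c(I) = -9/(4 + 0) = -9/4)
c(3)*(-5) = -9/4*(-5) = 45/4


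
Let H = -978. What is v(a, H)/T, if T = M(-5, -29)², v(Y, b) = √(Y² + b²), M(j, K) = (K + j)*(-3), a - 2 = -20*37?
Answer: √41698/1734 ≈ 0.11776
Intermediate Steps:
a = -738 (a = 2 - 20*37 = 2 - 740 = -738)
M(j, K) = -3*K - 3*j
T = 10404 (T = (-3*(-29) - 3*(-5))² = (87 + 15)² = 102² = 10404)
v(a, H)/T = √((-738)² + (-978)²)/10404 = √(544644 + 956484)*(1/10404) = √1501128*(1/10404) = (6*√41698)*(1/10404) = √41698/1734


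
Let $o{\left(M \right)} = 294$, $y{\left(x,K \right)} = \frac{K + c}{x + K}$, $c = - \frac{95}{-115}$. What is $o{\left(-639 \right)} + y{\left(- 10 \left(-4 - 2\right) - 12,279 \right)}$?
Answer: $\frac{2217610}{7521} \approx 294.86$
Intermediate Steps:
$c = \frac{19}{23}$ ($c = \left(-95\right) \left(- \frac{1}{115}\right) = \frac{19}{23} \approx 0.82609$)
$y{\left(x,K \right)} = \frac{\frac{19}{23} + K}{K + x}$ ($y{\left(x,K \right)} = \frac{K + \frac{19}{23}}{x + K} = \frac{\frac{19}{23} + K}{K + x}$)
$o{\left(-639 \right)} + y{\left(- 10 \left(-4 - 2\right) - 12,279 \right)} = 294 + \frac{\frac{19}{23} + 279}{279 - \left(12 + 10 \left(-4 - 2\right)\right)} = 294 + \frac{1}{279 - -48} \cdot \frac{6436}{23} = 294 + \frac{1}{279 + \left(60 - 12\right)} \frac{6436}{23} = 294 + \frac{1}{279 + 48} \cdot \frac{6436}{23} = 294 + \frac{1}{327} \cdot \frac{6436}{23} = 294 + \frac{6436}{7521} = \frac{2217610}{7521}$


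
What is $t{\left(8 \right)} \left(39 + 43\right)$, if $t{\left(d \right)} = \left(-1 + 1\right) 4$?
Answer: $0$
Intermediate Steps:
$t{\left(d \right)} = 0$ ($t{\left(d \right)} = 0 \cdot 4 = 0$)
$t{\left(8 \right)} \left(39 + 43\right) = 0 \left(39 + 43\right) = 0 \cdot 82 = 0$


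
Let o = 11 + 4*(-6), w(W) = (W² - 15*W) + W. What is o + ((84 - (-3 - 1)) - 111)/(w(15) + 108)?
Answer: -1622/123 ≈ -13.187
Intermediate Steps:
w(W) = W² - 14*W
o = -13 (o = 11 - 24 = -13)
o + ((84 - (-3 - 1)) - 111)/(w(15) + 108) = -13 + ((84 - (-3 - 1)) - 111)/(15*(-14 + 15) + 108) = -13 + ((84 - (-4)) - 111)/(15*1 + 108) = -13 + ((84 - 1*(-4)) - 111)/(15 + 108) = -13 + ((84 + 4) - 111)/123 = -13 + (88 - 111)*(1/123) = -13 - 23*1/123 = -13 - 23/123 = -1622/123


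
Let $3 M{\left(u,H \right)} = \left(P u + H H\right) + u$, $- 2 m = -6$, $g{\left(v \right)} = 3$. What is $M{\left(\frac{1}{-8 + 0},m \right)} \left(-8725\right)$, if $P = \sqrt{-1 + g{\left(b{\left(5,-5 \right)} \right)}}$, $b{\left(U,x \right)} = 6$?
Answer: $- \frac{619475}{24} + \frac{8725 \sqrt{2}}{24} \approx -25297.0$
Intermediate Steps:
$m = 3$ ($m = \left(- \frac{1}{2}\right) \left(-6\right) = 3$)
$P = \sqrt{2}$ ($P = \sqrt{-1 + 3} = \sqrt{2} \approx 1.4142$)
$M{\left(u,H \right)} = \frac{u}{3} + \frac{H^{2}}{3} + \frac{u \sqrt{2}}{3}$ ($M{\left(u,H \right)} = \frac{\left(\sqrt{2} u + H H\right) + u}{3} = \frac{\left(u \sqrt{2} + H^{2}\right) + u}{3} = \frac{\left(H^{2} + u \sqrt{2}\right) + u}{3} = \frac{u + H^{2} + u \sqrt{2}}{3} = \frac{u}{3} + \frac{H^{2}}{3} + \frac{u \sqrt{2}}{3}$)
$M{\left(\frac{1}{-8 + 0},m \right)} \left(-8725\right) = \left(\frac{1}{3 \left(-8 + 0\right)} + \frac{3^{2}}{3} + \frac{\sqrt{2}}{3 \left(-8 + 0\right)}\right) \left(-8725\right) = \left(\frac{1}{3 \left(-8\right)} + \frac{1}{3} \cdot 9 + \frac{\sqrt{2}}{3 \left(-8\right)}\right) \left(-8725\right) = \left(\frac{1}{3} \left(- \frac{1}{8}\right) + 3 + \frac{1}{3} \left(- \frac{1}{8}\right) \sqrt{2}\right) \left(-8725\right) = \left(- \frac{1}{24} + 3 - \frac{\sqrt{2}}{24}\right) \left(-8725\right) = \left(\frac{71}{24} - \frac{\sqrt{2}}{24}\right) \left(-8725\right) = - \frac{619475}{24} + \frac{8725 \sqrt{2}}{24}$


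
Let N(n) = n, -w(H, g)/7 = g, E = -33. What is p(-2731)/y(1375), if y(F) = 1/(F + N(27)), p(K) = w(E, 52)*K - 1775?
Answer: 1391217218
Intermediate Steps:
w(H, g) = -7*g
p(K) = -1775 - 364*K (p(K) = (-7*52)*K - 1775 = -364*K - 1775 = -1775 - 364*K)
y(F) = 1/(27 + F) (y(F) = 1/(F + 27) = 1/(27 + F))
p(-2731)/y(1375) = (-1775 - 364*(-2731))/(1/(27 + 1375)) = (-1775 + 994084)/(1/1402) = 992309/(1/1402) = 992309*1402 = 1391217218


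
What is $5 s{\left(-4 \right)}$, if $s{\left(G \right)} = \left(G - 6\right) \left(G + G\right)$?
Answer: $400$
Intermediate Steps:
$s{\left(G \right)} = 2 G \left(-6 + G\right)$ ($s{\left(G \right)} = \left(-6 + G\right) 2 G = 2 G \left(-6 + G\right)$)
$5 s{\left(-4 \right)} = 5 \cdot 2 \left(-4\right) \left(-6 - 4\right) = 5 \cdot 2 \left(-4\right) \left(-10\right) = 5 \cdot 80 = 400$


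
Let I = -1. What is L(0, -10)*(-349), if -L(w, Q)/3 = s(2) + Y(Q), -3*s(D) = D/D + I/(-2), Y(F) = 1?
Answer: 1047/2 ≈ 523.50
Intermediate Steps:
s(D) = -½ (s(D) = -(D/D - 1/(-2))/3 = -(1 - 1*(-½))/3 = -(1 + ½)/3 = -⅓*3/2 = -½)
L(w, Q) = -3/2 (L(w, Q) = -3*(-½ + 1) = -3*½ = -3/2)
L(0, -10)*(-349) = -3/2*(-349) = 1047/2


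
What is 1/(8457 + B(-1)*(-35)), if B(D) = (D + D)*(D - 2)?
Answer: 1/8247 ≈ 0.00012126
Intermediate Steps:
B(D) = 2*D*(-2 + D) (B(D) = (2*D)*(-2 + D) = 2*D*(-2 + D))
1/(8457 + B(-1)*(-35)) = 1/(8457 + (2*(-1)*(-2 - 1))*(-35)) = 1/(8457 + (2*(-1)*(-3))*(-35)) = 1/(8457 + 6*(-35)) = 1/(8457 - 210) = 1/8247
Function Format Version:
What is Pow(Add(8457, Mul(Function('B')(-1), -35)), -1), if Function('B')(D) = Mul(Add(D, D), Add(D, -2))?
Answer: Rational(1, 8247) ≈ 0.00012126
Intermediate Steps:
Function('B')(D) = Mul(2, D, Add(-2, D)) (Function('B')(D) = Mul(Mul(2, D), Add(-2, D)) = Mul(2, D, Add(-2, D)))
Pow(Add(8457, Mul(Function('B')(-1), -35)), -1) = Pow(Add(8457, Mul(Mul(2, -1, Add(-2, -1)), -35)), -1) = Pow(Add(8457, Mul(Mul(2, -1, -3), -35)), -1) = Pow(Add(8457, Mul(6, -35)), -1) = Pow(Add(8457, -210), -1) = Pow(8247, -1) = Rational(1, 8247)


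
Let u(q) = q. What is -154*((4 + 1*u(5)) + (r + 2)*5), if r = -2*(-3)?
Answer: -7546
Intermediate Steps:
r = 6
-154*((4 + 1*u(5)) + (r + 2)*5) = -154*((4 + 1*5) + (6 + 2)*5) = -154*((4 + 5) + 8*5) = -154*(9 + 40) = -154*49 = -7546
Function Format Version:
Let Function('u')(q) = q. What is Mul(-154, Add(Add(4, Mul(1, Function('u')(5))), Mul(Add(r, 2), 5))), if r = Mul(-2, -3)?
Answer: -7546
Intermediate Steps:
r = 6
Mul(-154, Add(Add(4, Mul(1, Function('u')(5))), Mul(Add(r, 2), 5))) = Mul(-154, Add(Add(4, Mul(1, 5)), Mul(Add(6, 2), 5))) = Mul(-154, Add(Add(4, 5), Mul(8, 5))) = Mul(-154, Add(9, 40)) = Mul(-154, 49) = -7546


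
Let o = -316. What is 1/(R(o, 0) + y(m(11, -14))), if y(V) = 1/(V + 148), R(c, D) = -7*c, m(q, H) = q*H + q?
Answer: 5/11061 ≈ 0.00045204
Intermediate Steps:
m(q, H) = q + H*q (m(q, H) = H*q + q = q + H*q)
y(V) = 1/(148 + V)
1/(R(o, 0) + y(m(11, -14))) = 1/(-7*(-316) + 1/(148 + 11*(1 - 14))) = 1/(2212 + 1/(148 + 11*(-13))) = 1/(2212 + 1/(148 - 143)) = 1/(2212 + 1/5) = 1/(2212 + ⅕) = 1/(11061/5) = 5/11061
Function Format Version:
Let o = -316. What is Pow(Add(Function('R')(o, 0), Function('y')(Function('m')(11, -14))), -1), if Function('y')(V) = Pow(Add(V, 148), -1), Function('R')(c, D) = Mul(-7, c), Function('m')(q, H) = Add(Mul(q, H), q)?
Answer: Rational(5, 11061) ≈ 0.00045204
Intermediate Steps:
Function('m')(q, H) = Add(q, Mul(H, q)) (Function('m')(q, H) = Add(Mul(H, q), q) = Add(q, Mul(H, q)))
Function('y')(V) = Pow(Add(148, V), -1)
Pow(Add(Function('R')(o, 0), Function('y')(Function('m')(11, -14))), -1) = Pow(Add(Mul(-7, -316), Pow(Add(148, Mul(11, Add(1, -14))), -1)), -1) = Pow(Add(2212, Pow(Add(148, Mul(11, -13)), -1)), -1) = Pow(Add(2212, Pow(Add(148, -143), -1)), -1) = Pow(Add(2212, Pow(5, -1)), -1) = Pow(Add(2212, Rational(1, 5)), -1) = Pow(Rational(11061, 5), -1) = Rational(5, 11061)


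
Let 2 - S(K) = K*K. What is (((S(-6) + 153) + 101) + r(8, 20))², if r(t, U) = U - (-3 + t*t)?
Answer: 32041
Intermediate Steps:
S(K) = 2 - K² (S(K) = 2 - K*K = 2 - K²)
r(t, U) = 3 + U - t² (r(t, U) = U - (-3 + t²) = U + (3 - t²) = 3 + U - t²)
(((S(-6) + 153) + 101) + r(8, 20))² = ((((2 - 1*(-6)²) + 153) + 101) + (3 + 20 - 1*8²))² = ((((2 - 1*36) + 153) + 101) + (3 + 20 - 1*64))² = ((((2 - 36) + 153) + 101) + (3 + 20 - 64))² = (((-34 + 153) + 101) - 41)² = ((119 + 101) - 41)² = (220 - 41)² = 179² = 32041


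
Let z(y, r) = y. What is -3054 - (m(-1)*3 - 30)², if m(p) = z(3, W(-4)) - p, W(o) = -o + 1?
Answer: -3378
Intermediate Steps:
W(o) = 1 - o
m(p) = 3 - p
-3054 - (m(-1)*3 - 30)² = -3054 - ((3 - 1*(-1))*3 - 30)² = -3054 - ((3 + 1)*3 - 30)² = -3054 - (4*3 - 30)² = -3054 - (12 - 30)² = -3054 - 1*(-18)² = -3054 - 1*324 = -3054 - 324 = -3378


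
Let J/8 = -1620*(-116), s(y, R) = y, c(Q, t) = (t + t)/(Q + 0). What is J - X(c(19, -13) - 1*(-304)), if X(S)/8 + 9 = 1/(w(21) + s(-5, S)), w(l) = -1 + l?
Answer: 22551472/15 ≈ 1.5034e+6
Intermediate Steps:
c(Q, t) = 2*t/Q (c(Q, t) = (2*t)/Q = 2*t/Q)
J = 1503360 (J = 8*(-1620*(-116)) = 8*187920 = 1503360)
X(S) = -1072/15 (X(S) = -72 + 8/((-1 + 21) - 5) = -72 + 8/(20 - 5) = -72 + 8/15 = -1072/15)
J - X(c(19, -13) - 1*(-304)) = 1503360 - 1*(-1072/15) = 1503360 + 1072/15 = 22551472/15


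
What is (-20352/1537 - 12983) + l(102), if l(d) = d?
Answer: -373933/29 ≈ -12894.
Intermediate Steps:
(-20352/1537 - 12983) + l(102) = (-20352/1537 - 12983) + 102 = (-20352*1/1537 - 12983) + 102 = (-384/29 - 12983) + 102 = -376891/29 + 102 = -373933/29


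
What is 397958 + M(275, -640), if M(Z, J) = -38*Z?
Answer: 387508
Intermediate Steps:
397958 + M(275, -640) = 397958 - 38*275 = 397958 - 10450 = 387508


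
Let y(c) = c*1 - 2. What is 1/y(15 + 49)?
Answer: 1/62 ≈ 0.016129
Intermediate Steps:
y(c) = -2 + c (y(c) = c - 2 = -2 + c)
1/y(15 + 49) = 1/(-2 + (15 + 49)) = 1/(-2 + 64) = 1/62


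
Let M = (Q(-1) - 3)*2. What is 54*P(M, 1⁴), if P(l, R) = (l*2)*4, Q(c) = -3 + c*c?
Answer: -4320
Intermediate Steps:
Q(c) = -3 + c²
M = -10 (M = ((-3 + (-1)²) - 3)*2 = ((-3 + 1) - 3)*2 = (-2 - 3)*2 = -5*2 = -10)
P(l, R) = 8*l (P(l, R) = (2*l)*4 = 8*l)
54*P(M, 1⁴) = 54*(8*(-10)) = 54*(-80) = -4320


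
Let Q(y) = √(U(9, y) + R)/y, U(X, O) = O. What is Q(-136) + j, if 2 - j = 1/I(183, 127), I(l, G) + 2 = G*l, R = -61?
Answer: 46477/23239 - I*√197/136 ≈ 2.0 - 0.1032*I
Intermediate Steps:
I(l, G) = -2 + G*l
Q(y) = √(-61 + y)/y (Q(y) = √(y - 61)/y = √(-61 + y)/y)
j = 46477/23239 (j = 2 - 1/(-2 + 127*183) = 2 - 1/(-2 + 23241) = 2 - 1/23239 = 46477/23239 ≈ 2.0000)
Q(-136) + j = √(-61 - 136)/(-136) + 46477/23239 = -I*√197/136 + 46477/23239 = 46477/23239 - I*√197/136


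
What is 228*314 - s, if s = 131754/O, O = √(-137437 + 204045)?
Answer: 71592 - 65877*√4163/8326 ≈ 71082.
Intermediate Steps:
O = 4*√4163 (O = √66608 = 4*√4163 ≈ 258.09)
s = 65877*√4163/8326 (s = 131754/((4*√4163)) = 131754*(√4163/16652) = 65877*√4163/8326 ≈ 510.51)
228*314 - s = 228*314 - 65877*√4163/8326 = 71592 - 65877*√4163/8326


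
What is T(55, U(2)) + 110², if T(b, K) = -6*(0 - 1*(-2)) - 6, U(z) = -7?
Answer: 12082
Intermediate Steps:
T(b, K) = -18 (T(b, K) = -6*(0 + 2) - 6 = -6*2 - 6 = -12 - 6 = -18)
T(55, U(2)) + 110² = -18 + 110² = -18 + 12100 = 12082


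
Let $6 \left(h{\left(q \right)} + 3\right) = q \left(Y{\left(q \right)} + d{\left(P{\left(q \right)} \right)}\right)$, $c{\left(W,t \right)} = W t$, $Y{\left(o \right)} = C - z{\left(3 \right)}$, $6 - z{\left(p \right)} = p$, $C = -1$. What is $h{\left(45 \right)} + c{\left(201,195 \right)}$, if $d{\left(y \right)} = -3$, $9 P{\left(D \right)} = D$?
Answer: $\frac{78279}{2} \approx 39140.0$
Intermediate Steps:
$P{\left(D \right)} = \frac{D}{9}$
$z{\left(p \right)} = 6 - p$
$Y{\left(o \right)} = -4$ ($Y{\left(o \right)} = -1 - \left(6 - 3\right) = -1 - 3 = -4$)
$h{\left(q \right)} = -3 - \frac{7 q}{6}$ ($h{\left(q \right)} = -3 + \frac{q \left(-4 - 3\right)}{6} = -3 + \frac{q \left(-7\right)}{6} = -3 + \frac{\left(-7\right) q}{6} = -3 - \frac{7 q}{6}$)
$h{\left(45 \right)} + c{\left(201,195 \right)} = \left(-3 - \frac{105}{2}\right) + 201 \cdot 195 = \left(-3 - \frac{105}{2}\right) + 39195 = - \frac{111}{2} + 39195 = \frac{78279}{2}$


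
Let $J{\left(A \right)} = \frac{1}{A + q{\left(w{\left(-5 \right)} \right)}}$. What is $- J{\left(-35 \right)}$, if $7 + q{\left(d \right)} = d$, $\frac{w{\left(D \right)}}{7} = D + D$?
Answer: $\frac{1}{112} \approx 0.0089286$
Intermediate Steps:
$w{\left(D \right)} = 14 D$ ($w{\left(D \right)} = 7 \left(D + D\right) = 7 \cdot 2 D = 14 D$)
$q{\left(d \right)} = -7 + d$
$J{\left(A \right)} = \frac{1}{-77 + A}$ ($J{\left(A \right)} = \frac{1}{A + \left(-7 + 14 \left(-5\right)\right)} = \frac{1}{A - 77} = \frac{1}{-77 + A}$)
$- J{\left(-35 \right)} = - \frac{1}{-77 - 35} = - \frac{1}{-112} = \left(-1\right) \left(- \frac{1}{112}\right) = \frac{1}{112}$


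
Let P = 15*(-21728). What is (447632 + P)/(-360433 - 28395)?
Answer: -30428/97207 ≈ -0.31302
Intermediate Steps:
P = -325920
(447632 + P)/(-360433 - 28395) = (447632 - 325920)/(-360433 - 28395) = 121712/(-388828) = 121712*(-1/388828) = -30428/97207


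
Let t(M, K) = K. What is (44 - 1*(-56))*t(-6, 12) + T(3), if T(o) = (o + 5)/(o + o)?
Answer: 3604/3 ≈ 1201.3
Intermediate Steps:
T(o) = (5 + o)/(2*o) (T(o) = (5 + o)/((2*o)) = (5 + o)*(1/(2*o)) = (5 + o)/(2*o))
(44 - 1*(-56))*t(-6, 12) + T(3) = (44 - 1*(-56))*12 + (½)*(5 + 3)/3 = (44 + 56)*12 + (½)*(⅓)*8 = 100*12 + 4/3 = 1200 + 4/3 = 3604/3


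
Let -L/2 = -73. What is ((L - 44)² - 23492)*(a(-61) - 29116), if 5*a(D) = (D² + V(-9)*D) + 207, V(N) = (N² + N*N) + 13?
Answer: 1993655776/5 ≈ 3.9873e+8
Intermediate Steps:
L = 146 (L = -2*(-73) = 146)
V(N) = 13 + 2*N² (V(N) = (N² + N²) + 13 = 2*N² + 13 = 13 + 2*N²)
a(D) = 207/5 + 35*D + D²/5 (a(D) = ((D² + (13 + 2*(-9)²)*D) + 207)/5 = ((D² + (13 + 2*81)*D) + 207)/5 = ((D² + (13 + 162)*D) + 207)/5 = ((D² + 175*D) + 207)/5 = (207 + D² + 175*D)/5 = 207/5 + 35*D + D²/5)
((L - 44)² - 23492)*(a(-61) - 29116) = ((146 - 44)² - 23492)*((207/5 + 35*(-61) + (⅕)*(-61)²) - 29116) = (102² - 23492)*((207/5 - 2135 + (⅕)*3721) - 29116) = (10404 - 23492)*((207/5 - 2135 + 3721/5) - 29116) = -13088*(-6747/5 - 29116) = -13088*(-152327/5) = 1993655776/5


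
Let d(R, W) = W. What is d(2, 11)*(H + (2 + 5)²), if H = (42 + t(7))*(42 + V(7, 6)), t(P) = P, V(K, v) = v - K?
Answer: 22638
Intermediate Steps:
H = 2009 (H = (42 + 7)*(42 + (6 - 1*7)) = 49*(42 + (6 - 7)) = 49*(42 - 1) = 49*41 = 2009)
d(2, 11)*(H + (2 + 5)²) = 11*(2009 + (2 + 5)²) = 11*(2009 + 7²) = 11*(2009 + 49) = 11*2058 = 22638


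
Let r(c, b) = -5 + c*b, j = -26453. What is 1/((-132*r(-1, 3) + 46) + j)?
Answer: -1/25351 ≈ -3.9446e-5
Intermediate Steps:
r(c, b) = -5 + b*c
1/((-132*r(-1, 3) + 46) + j) = 1/((-132*(-5 + 3*(-1)) + 46) - 26453) = 1/((-132*(-5 - 3) + 46) - 26453) = 1/((-132*(-8) + 46) - 26453) = 1/((1056 + 46) - 26453) = 1/(1102 - 26453) = 1/(-25351) = -1/25351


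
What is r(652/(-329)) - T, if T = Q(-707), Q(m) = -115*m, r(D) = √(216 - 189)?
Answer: -81305 + 3*√3 ≈ -81300.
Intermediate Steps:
r(D) = 3*√3 (r(D) = √27 = 3*√3)
T = 81305 (T = -115*(-707) = 81305)
r(652/(-329)) - T = 3*√3 - 1*81305 = 3*√3 - 81305 = -81305 + 3*√3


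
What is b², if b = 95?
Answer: 9025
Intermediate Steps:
b² = 95² = 9025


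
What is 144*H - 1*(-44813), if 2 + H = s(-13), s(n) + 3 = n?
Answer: 42221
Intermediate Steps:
s(n) = -3 + n
H = -18 (H = -2 + (-3 - 13) = -2 - 16 = -18)
144*H - 1*(-44813) = 144*(-18) - 1*(-44813) = -2592 + 44813 = 42221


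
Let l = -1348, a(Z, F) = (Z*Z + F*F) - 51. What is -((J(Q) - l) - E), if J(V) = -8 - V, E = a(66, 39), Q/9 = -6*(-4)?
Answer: 4702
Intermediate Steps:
a(Z, F) = -51 + F**2 + Z**2 (a(Z, F) = (Z**2 + F**2) - 51 = (F**2 + Z**2) - 51 = -51 + F**2 + Z**2)
Q = 216 (Q = 9*(-6*(-4)) = 9*24 = 216)
E = 5826 (E = -51 + 39**2 + 66**2 = -51 + 1521 + 4356 = 5826)
-((J(Q) - l) - E) = -(((-8 - 1*216) - 1*(-1348)) - 1*5826) = -(((-8 - 216) + 1348) - 5826) = -((-224 + 1348) - 5826) = -(1124 - 5826) = -1*(-4702) = 4702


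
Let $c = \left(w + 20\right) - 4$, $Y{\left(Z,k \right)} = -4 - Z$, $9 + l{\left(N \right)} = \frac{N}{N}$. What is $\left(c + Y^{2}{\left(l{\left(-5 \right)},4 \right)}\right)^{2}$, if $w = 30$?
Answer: $3844$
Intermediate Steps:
$l{\left(N \right)} = -8$ ($l{\left(N \right)} = -9 + \frac{N}{N} = -9 + 1 = -8$)
$c = 46$ ($c = \left(30 + 20\right) - 4 = 50 - 4 = 46$)
$\left(c + Y^{2}{\left(l{\left(-5 \right)},4 \right)}\right)^{2} = \left(46 + \left(-4 - -8\right)^{2}\right)^{2} = \left(46 + \left(-4 + 8\right)^{2}\right)^{2} = \left(46 + 4^{2}\right)^{2} = \left(46 + 16\right)^{2} = 62^{2} = 3844$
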